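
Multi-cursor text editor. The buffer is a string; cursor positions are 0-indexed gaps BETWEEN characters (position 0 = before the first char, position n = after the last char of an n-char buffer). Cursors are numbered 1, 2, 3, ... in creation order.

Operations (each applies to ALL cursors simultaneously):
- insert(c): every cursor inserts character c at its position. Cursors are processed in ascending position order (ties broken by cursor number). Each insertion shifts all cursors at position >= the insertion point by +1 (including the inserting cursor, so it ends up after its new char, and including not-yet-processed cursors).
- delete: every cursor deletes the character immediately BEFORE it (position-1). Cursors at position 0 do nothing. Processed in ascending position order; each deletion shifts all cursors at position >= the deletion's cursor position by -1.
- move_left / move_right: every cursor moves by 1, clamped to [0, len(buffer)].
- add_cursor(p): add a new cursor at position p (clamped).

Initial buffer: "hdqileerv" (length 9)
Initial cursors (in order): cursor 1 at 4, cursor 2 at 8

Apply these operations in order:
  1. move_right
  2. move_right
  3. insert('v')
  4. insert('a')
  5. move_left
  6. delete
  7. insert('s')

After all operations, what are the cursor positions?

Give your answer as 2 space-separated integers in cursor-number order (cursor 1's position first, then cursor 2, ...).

Answer: 7 12

Derivation:
After op 1 (move_right): buffer="hdqileerv" (len 9), cursors c1@5 c2@9, authorship .........
After op 2 (move_right): buffer="hdqileerv" (len 9), cursors c1@6 c2@9, authorship .........
After op 3 (insert('v')): buffer="hdqilevervv" (len 11), cursors c1@7 c2@11, authorship ......1...2
After op 4 (insert('a')): buffer="hdqilevaervva" (len 13), cursors c1@8 c2@13, authorship ......11...22
After op 5 (move_left): buffer="hdqilevaervva" (len 13), cursors c1@7 c2@12, authorship ......11...22
After op 6 (delete): buffer="hdqileaerva" (len 11), cursors c1@6 c2@10, authorship ......1...2
After op 7 (insert('s')): buffer="hdqilesaervsa" (len 13), cursors c1@7 c2@12, authorship ......11...22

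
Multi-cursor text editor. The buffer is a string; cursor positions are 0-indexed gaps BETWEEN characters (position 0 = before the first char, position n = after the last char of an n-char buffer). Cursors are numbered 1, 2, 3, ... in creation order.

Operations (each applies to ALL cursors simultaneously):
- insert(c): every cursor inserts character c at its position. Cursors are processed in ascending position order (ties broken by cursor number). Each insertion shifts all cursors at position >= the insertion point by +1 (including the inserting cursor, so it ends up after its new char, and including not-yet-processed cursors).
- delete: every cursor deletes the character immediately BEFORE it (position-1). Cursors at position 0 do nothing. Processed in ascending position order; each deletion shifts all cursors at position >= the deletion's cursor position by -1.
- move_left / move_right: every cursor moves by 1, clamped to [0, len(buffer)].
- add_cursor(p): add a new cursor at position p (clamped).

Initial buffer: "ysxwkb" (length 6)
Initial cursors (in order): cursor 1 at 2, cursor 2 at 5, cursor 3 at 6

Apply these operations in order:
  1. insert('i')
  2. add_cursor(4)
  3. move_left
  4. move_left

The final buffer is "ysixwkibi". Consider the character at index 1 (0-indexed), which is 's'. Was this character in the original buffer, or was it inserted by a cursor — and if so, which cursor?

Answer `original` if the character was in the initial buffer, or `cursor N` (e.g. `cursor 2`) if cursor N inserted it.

Answer: original

Derivation:
After op 1 (insert('i')): buffer="ysixwkibi" (len 9), cursors c1@3 c2@7 c3@9, authorship ..1...2.3
After op 2 (add_cursor(4)): buffer="ysixwkibi" (len 9), cursors c1@3 c4@4 c2@7 c3@9, authorship ..1...2.3
After op 3 (move_left): buffer="ysixwkibi" (len 9), cursors c1@2 c4@3 c2@6 c3@8, authorship ..1...2.3
After op 4 (move_left): buffer="ysixwkibi" (len 9), cursors c1@1 c4@2 c2@5 c3@7, authorship ..1...2.3
Authorship (.=original, N=cursor N): . . 1 . . . 2 . 3
Index 1: author = original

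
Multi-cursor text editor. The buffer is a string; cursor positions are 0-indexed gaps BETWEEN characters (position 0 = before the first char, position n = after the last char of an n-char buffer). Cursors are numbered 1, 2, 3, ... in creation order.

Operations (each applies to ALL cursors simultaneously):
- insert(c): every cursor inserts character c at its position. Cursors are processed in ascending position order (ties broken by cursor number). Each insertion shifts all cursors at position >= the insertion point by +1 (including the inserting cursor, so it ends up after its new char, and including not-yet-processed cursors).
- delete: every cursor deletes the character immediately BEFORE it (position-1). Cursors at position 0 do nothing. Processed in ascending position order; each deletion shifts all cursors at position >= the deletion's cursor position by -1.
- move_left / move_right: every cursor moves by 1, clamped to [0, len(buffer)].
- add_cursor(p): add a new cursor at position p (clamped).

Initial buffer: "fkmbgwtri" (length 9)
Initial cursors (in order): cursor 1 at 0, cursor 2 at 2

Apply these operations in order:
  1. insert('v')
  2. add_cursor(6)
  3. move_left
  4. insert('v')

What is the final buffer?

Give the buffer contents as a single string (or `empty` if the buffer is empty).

Answer: vvfkvvmvbgwtri

Derivation:
After op 1 (insert('v')): buffer="vfkvmbgwtri" (len 11), cursors c1@1 c2@4, authorship 1..2.......
After op 2 (add_cursor(6)): buffer="vfkvmbgwtri" (len 11), cursors c1@1 c2@4 c3@6, authorship 1..2.......
After op 3 (move_left): buffer="vfkvmbgwtri" (len 11), cursors c1@0 c2@3 c3@5, authorship 1..2.......
After op 4 (insert('v')): buffer="vvfkvvmvbgwtri" (len 14), cursors c1@1 c2@5 c3@8, authorship 11..22.3......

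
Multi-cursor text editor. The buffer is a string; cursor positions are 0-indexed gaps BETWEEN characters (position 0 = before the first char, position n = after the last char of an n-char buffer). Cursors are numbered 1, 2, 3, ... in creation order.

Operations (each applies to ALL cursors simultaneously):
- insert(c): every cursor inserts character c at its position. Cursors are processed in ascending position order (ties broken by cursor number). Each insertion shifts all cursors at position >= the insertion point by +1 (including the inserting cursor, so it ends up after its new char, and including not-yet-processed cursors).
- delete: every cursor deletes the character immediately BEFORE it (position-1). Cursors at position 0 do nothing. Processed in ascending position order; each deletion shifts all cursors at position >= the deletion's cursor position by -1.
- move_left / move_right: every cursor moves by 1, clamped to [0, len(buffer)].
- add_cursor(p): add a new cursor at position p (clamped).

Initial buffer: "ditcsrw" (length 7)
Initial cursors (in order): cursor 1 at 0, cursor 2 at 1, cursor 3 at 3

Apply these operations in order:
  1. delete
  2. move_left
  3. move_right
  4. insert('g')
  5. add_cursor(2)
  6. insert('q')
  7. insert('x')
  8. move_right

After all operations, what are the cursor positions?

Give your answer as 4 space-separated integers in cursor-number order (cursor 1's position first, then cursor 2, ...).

After op 1 (delete): buffer="icsrw" (len 5), cursors c1@0 c2@0 c3@1, authorship .....
After op 2 (move_left): buffer="icsrw" (len 5), cursors c1@0 c2@0 c3@0, authorship .....
After op 3 (move_right): buffer="icsrw" (len 5), cursors c1@1 c2@1 c3@1, authorship .....
After op 4 (insert('g')): buffer="igggcsrw" (len 8), cursors c1@4 c2@4 c3@4, authorship .123....
After op 5 (add_cursor(2)): buffer="igggcsrw" (len 8), cursors c4@2 c1@4 c2@4 c3@4, authorship .123....
After op 6 (insert('q')): buffer="igqggqqqcsrw" (len 12), cursors c4@3 c1@8 c2@8 c3@8, authorship .1423123....
After op 7 (insert('x')): buffer="igqxggqqqxxxcsrw" (len 16), cursors c4@4 c1@12 c2@12 c3@12, authorship .14423123123....
After op 8 (move_right): buffer="igqxggqqqxxxcsrw" (len 16), cursors c4@5 c1@13 c2@13 c3@13, authorship .14423123123....

Answer: 13 13 13 5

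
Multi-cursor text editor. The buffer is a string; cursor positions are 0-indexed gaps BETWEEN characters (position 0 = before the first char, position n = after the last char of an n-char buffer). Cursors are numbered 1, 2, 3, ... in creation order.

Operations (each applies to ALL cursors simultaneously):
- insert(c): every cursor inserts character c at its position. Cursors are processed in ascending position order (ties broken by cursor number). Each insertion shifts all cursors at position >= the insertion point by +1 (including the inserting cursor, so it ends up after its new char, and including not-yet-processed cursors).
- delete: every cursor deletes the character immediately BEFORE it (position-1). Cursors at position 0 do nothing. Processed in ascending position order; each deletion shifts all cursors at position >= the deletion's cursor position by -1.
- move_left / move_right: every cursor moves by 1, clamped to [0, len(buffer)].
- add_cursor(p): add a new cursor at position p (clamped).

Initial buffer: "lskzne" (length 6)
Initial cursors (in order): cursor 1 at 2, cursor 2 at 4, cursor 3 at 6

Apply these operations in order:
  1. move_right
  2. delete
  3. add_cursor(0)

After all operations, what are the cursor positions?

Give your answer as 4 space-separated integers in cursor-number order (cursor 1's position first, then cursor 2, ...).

After op 1 (move_right): buffer="lskzne" (len 6), cursors c1@3 c2@5 c3@6, authorship ......
After op 2 (delete): buffer="lsz" (len 3), cursors c1@2 c2@3 c3@3, authorship ...
After op 3 (add_cursor(0)): buffer="lsz" (len 3), cursors c4@0 c1@2 c2@3 c3@3, authorship ...

Answer: 2 3 3 0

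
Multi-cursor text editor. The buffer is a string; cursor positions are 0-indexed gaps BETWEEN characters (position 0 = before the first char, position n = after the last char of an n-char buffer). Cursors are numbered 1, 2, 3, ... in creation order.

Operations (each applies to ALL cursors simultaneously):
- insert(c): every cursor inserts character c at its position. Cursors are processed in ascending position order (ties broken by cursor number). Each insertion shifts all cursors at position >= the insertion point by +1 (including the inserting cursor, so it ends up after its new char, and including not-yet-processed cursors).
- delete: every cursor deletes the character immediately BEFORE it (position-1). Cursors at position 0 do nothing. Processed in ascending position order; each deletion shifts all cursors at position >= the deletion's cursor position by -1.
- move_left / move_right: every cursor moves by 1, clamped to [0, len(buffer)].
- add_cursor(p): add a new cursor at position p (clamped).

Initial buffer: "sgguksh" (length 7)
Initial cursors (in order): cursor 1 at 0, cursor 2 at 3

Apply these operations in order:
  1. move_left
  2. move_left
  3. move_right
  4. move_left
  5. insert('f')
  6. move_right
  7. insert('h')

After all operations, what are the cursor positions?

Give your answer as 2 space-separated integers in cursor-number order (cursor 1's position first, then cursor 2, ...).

After op 1 (move_left): buffer="sgguksh" (len 7), cursors c1@0 c2@2, authorship .......
After op 2 (move_left): buffer="sgguksh" (len 7), cursors c1@0 c2@1, authorship .......
After op 3 (move_right): buffer="sgguksh" (len 7), cursors c1@1 c2@2, authorship .......
After op 4 (move_left): buffer="sgguksh" (len 7), cursors c1@0 c2@1, authorship .......
After op 5 (insert('f')): buffer="fsfgguksh" (len 9), cursors c1@1 c2@3, authorship 1.2......
After op 6 (move_right): buffer="fsfgguksh" (len 9), cursors c1@2 c2@4, authorship 1.2......
After op 7 (insert('h')): buffer="fshfghguksh" (len 11), cursors c1@3 c2@6, authorship 1.12.2.....

Answer: 3 6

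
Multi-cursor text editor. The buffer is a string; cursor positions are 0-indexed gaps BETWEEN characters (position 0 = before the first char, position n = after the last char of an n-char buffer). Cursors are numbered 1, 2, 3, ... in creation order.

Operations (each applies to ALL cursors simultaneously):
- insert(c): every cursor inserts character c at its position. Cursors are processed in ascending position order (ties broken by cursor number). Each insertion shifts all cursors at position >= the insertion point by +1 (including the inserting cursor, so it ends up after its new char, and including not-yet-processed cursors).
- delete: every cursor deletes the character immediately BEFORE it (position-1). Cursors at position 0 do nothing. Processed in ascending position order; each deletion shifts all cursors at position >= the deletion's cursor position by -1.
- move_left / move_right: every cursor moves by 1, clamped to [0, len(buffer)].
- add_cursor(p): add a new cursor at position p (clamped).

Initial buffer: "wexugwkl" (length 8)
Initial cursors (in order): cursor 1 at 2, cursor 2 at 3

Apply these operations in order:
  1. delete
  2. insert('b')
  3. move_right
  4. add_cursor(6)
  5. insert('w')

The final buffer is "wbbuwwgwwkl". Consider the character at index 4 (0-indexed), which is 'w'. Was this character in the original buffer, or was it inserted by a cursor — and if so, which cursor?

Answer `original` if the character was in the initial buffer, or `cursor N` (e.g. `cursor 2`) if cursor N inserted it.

Answer: cursor 1

Derivation:
After op 1 (delete): buffer="wugwkl" (len 6), cursors c1@1 c2@1, authorship ......
After op 2 (insert('b')): buffer="wbbugwkl" (len 8), cursors c1@3 c2@3, authorship .12.....
After op 3 (move_right): buffer="wbbugwkl" (len 8), cursors c1@4 c2@4, authorship .12.....
After op 4 (add_cursor(6)): buffer="wbbugwkl" (len 8), cursors c1@4 c2@4 c3@6, authorship .12.....
After op 5 (insert('w')): buffer="wbbuwwgwwkl" (len 11), cursors c1@6 c2@6 c3@9, authorship .12.12..3..
Authorship (.=original, N=cursor N): . 1 2 . 1 2 . . 3 . .
Index 4: author = 1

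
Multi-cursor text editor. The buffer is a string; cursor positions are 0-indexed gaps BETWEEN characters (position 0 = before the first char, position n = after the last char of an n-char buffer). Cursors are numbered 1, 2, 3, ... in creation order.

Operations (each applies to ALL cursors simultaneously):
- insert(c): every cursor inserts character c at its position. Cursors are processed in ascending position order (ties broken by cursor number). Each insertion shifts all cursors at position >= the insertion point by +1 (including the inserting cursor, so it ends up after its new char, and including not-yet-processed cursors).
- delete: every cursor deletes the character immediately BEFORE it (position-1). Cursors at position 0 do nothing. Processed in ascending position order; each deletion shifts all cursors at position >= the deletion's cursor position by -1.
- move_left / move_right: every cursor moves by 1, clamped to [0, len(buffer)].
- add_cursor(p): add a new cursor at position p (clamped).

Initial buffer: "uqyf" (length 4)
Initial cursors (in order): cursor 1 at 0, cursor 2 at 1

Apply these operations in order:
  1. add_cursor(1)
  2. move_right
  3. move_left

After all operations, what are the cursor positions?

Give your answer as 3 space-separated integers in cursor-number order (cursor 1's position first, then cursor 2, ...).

After op 1 (add_cursor(1)): buffer="uqyf" (len 4), cursors c1@0 c2@1 c3@1, authorship ....
After op 2 (move_right): buffer="uqyf" (len 4), cursors c1@1 c2@2 c3@2, authorship ....
After op 3 (move_left): buffer="uqyf" (len 4), cursors c1@0 c2@1 c3@1, authorship ....

Answer: 0 1 1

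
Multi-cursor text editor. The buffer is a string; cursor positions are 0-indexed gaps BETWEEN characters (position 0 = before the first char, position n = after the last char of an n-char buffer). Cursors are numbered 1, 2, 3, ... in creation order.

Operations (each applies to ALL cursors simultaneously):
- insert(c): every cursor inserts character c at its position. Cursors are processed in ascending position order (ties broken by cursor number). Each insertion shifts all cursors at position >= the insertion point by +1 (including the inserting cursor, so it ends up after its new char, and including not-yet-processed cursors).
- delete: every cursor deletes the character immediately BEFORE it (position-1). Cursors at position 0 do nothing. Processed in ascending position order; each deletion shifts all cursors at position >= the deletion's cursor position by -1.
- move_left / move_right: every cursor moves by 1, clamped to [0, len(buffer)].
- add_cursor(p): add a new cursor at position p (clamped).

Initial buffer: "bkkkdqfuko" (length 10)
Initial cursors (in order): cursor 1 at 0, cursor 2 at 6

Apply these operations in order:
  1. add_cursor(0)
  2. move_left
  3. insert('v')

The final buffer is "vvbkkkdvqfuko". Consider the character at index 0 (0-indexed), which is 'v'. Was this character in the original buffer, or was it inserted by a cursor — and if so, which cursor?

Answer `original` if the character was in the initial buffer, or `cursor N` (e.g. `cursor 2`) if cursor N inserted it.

After op 1 (add_cursor(0)): buffer="bkkkdqfuko" (len 10), cursors c1@0 c3@0 c2@6, authorship ..........
After op 2 (move_left): buffer="bkkkdqfuko" (len 10), cursors c1@0 c3@0 c2@5, authorship ..........
After op 3 (insert('v')): buffer="vvbkkkdvqfuko" (len 13), cursors c1@2 c3@2 c2@8, authorship 13.....2.....
Authorship (.=original, N=cursor N): 1 3 . . . . . 2 . . . . .
Index 0: author = 1

Answer: cursor 1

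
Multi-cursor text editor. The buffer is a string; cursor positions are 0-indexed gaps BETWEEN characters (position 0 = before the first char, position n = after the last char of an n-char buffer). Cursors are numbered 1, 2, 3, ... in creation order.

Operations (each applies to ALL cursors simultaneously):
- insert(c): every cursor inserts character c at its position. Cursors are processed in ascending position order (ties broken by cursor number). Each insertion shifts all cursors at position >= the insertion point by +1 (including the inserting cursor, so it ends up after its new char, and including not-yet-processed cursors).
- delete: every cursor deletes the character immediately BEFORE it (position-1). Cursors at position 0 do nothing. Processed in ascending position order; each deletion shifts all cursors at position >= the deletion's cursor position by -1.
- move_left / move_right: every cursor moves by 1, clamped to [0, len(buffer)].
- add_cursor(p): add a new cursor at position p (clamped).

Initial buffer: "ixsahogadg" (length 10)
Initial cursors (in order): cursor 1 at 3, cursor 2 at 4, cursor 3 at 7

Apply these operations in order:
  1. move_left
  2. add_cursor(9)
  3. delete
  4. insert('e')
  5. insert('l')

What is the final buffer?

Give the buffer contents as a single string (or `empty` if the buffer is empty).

Answer: ieellahelgaelg

Derivation:
After op 1 (move_left): buffer="ixsahogadg" (len 10), cursors c1@2 c2@3 c3@6, authorship ..........
After op 2 (add_cursor(9)): buffer="ixsahogadg" (len 10), cursors c1@2 c2@3 c3@6 c4@9, authorship ..........
After op 3 (delete): buffer="iahgag" (len 6), cursors c1@1 c2@1 c3@3 c4@5, authorship ......
After op 4 (insert('e')): buffer="ieeahegaeg" (len 10), cursors c1@3 c2@3 c3@6 c4@9, authorship .12..3..4.
After op 5 (insert('l')): buffer="ieellahelgaelg" (len 14), cursors c1@5 c2@5 c3@9 c4@13, authorship .1212..33..44.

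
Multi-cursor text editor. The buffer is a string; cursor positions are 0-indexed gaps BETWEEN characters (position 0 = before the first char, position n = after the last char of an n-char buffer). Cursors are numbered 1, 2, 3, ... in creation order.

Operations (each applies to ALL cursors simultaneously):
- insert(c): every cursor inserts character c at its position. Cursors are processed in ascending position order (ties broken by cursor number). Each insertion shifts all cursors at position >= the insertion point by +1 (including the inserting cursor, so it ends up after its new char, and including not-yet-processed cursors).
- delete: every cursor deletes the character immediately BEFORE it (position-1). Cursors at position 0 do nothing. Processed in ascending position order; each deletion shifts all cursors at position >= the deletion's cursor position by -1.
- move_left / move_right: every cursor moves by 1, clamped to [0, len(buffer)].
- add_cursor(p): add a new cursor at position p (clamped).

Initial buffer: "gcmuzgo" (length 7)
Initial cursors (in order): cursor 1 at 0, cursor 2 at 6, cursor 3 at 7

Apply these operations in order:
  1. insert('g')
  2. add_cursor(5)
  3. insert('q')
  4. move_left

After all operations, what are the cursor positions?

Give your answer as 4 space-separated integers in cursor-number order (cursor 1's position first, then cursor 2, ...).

After op 1 (insert('g')): buffer="ggcmuzggog" (len 10), cursors c1@1 c2@8 c3@10, authorship 1......2.3
After op 2 (add_cursor(5)): buffer="ggcmuzggog" (len 10), cursors c1@1 c4@5 c2@8 c3@10, authorship 1......2.3
After op 3 (insert('q')): buffer="gqgcmuqzggqogq" (len 14), cursors c1@2 c4@7 c2@11 c3@14, authorship 11....4..22.33
After op 4 (move_left): buffer="gqgcmuqzggqogq" (len 14), cursors c1@1 c4@6 c2@10 c3@13, authorship 11....4..22.33

Answer: 1 10 13 6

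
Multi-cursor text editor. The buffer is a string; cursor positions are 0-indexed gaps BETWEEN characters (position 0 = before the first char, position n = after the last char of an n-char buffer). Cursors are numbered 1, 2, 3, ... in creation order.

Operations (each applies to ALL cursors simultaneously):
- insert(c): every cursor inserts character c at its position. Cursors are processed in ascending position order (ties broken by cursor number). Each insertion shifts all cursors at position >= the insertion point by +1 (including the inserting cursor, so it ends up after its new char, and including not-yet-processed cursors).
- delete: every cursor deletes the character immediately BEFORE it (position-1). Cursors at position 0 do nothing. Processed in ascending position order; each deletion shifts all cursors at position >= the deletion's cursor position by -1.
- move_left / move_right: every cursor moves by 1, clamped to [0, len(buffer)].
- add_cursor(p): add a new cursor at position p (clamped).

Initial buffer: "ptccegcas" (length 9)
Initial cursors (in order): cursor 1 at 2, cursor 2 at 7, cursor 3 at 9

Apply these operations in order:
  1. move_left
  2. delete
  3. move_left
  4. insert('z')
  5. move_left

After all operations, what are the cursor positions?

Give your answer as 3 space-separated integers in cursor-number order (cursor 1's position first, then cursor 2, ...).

Answer: 0 4 6

Derivation:
After op 1 (move_left): buffer="ptccegcas" (len 9), cursors c1@1 c2@6 c3@8, authorship .........
After op 2 (delete): buffer="tccecs" (len 6), cursors c1@0 c2@4 c3@5, authorship ......
After op 3 (move_left): buffer="tccecs" (len 6), cursors c1@0 c2@3 c3@4, authorship ......
After op 4 (insert('z')): buffer="ztcczezcs" (len 9), cursors c1@1 c2@5 c3@7, authorship 1...2.3..
After op 5 (move_left): buffer="ztcczezcs" (len 9), cursors c1@0 c2@4 c3@6, authorship 1...2.3..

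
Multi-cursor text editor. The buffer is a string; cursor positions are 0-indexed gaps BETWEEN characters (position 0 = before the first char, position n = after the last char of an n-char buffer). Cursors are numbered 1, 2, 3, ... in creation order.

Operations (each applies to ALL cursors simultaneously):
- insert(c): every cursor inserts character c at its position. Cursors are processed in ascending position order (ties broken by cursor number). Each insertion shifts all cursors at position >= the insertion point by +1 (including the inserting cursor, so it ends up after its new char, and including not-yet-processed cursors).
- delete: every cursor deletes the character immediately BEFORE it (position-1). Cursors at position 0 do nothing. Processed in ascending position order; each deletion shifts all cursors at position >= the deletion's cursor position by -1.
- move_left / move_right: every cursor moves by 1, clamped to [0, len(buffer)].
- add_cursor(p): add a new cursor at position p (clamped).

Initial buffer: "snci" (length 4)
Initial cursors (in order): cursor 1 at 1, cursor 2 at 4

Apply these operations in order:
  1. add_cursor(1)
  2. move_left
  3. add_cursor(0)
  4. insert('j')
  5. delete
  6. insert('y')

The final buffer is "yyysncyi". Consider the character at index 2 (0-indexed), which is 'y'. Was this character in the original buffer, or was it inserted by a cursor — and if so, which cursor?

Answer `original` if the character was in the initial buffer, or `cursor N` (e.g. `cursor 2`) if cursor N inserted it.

After op 1 (add_cursor(1)): buffer="snci" (len 4), cursors c1@1 c3@1 c2@4, authorship ....
After op 2 (move_left): buffer="snci" (len 4), cursors c1@0 c3@0 c2@3, authorship ....
After op 3 (add_cursor(0)): buffer="snci" (len 4), cursors c1@0 c3@0 c4@0 c2@3, authorship ....
After op 4 (insert('j')): buffer="jjjsncji" (len 8), cursors c1@3 c3@3 c4@3 c2@7, authorship 134...2.
After op 5 (delete): buffer="snci" (len 4), cursors c1@0 c3@0 c4@0 c2@3, authorship ....
After op 6 (insert('y')): buffer="yyysncyi" (len 8), cursors c1@3 c3@3 c4@3 c2@7, authorship 134...2.
Authorship (.=original, N=cursor N): 1 3 4 . . . 2 .
Index 2: author = 4

Answer: cursor 4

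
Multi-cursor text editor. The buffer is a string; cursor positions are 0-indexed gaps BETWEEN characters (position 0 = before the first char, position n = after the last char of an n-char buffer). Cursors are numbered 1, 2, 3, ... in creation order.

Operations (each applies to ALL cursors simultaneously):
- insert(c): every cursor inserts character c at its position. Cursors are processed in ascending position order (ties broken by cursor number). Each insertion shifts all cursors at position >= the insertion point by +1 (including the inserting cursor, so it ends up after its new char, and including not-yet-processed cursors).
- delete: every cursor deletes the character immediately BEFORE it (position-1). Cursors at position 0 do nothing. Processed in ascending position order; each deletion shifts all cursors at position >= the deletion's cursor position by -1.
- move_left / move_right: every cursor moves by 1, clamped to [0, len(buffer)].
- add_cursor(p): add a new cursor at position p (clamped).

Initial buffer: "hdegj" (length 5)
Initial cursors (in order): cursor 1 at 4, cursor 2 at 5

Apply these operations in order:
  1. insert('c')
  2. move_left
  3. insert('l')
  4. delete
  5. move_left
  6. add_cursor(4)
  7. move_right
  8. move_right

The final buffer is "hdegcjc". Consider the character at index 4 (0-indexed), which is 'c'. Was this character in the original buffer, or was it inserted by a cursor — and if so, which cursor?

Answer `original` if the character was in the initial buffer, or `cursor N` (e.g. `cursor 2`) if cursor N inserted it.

Answer: cursor 1

Derivation:
After op 1 (insert('c')): buffer="hdegcjc" (len 7), cursors c1@5 c2@7, authorship ....1.2
After op 2 (move_left): buffer="hdegcjc" (len 7), cursors c1@4 c2@6, authorship ....1.2
After op 3 (insert('l')): buffer="hdeglcjlc" (len 9), cursors c1@5 c2@8, authorship ....11.22
After op 4 (delete): buffer="hdegcjc" (len 7), cursors c1@4 c2@6, authorship ....1.2
After op 5 (move_left): buffer="hdegcjc" (len 7), cursors c1@3 c2@5, authorship ....1.2
After op 6 (add_cursor(4)): buffer="hdegcjc" (len 7), cursors c1@3 c3@4 c2@5, authorship ....1.2
After op 7 (move_right): buffer="hdegcjc" (len 7), cursors c1@4 c3@5 c2@6, authorship ....1.2
After op 8 (move_right): buffer="hdegcjc" (len 7), cursors c1@5 c3@6 c2@7, authorship ....1.2
Authorship (.=original, N=cursor N): . . . . 1 . 2
Index 4: author = 1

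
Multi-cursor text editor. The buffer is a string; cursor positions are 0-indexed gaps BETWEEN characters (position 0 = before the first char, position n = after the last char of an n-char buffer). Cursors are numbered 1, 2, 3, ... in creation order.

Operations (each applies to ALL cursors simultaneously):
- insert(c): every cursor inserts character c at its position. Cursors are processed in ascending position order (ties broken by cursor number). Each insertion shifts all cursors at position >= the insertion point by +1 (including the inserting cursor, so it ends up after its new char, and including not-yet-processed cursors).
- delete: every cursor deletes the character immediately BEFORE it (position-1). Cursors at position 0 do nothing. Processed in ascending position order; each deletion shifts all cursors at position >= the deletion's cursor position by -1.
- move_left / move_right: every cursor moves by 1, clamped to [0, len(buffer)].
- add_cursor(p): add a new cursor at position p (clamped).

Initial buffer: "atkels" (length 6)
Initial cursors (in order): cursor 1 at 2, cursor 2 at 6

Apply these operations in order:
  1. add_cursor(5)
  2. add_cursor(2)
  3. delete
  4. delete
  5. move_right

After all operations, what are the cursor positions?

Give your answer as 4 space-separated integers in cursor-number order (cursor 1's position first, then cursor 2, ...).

Answer: 0 0 0 0

Derivation:
After op 1 (add_cursor(5)): buffer="atkels" (len 6), cursors c1@2 c3@5 c2@6, authorship ......
After op 2 (add_cursor(2)): buffer="atkels" (len 6), cursors c1@2 c4@2 c3@5 c2@6, authorship ......
After op 3 (delete): buffer="ke" (len 2), cursors c1@0 c4@0 c2@2 c3@2, authorship ..
After op 4 (delete): buffer="" (len 0), cursors c1@0 c2@0 c3@0 c4@0, authorship 
After op 5 (move_right): buffer="" (len 0), cursors c1@0 c2@0 c3@0 c4@0, authorship 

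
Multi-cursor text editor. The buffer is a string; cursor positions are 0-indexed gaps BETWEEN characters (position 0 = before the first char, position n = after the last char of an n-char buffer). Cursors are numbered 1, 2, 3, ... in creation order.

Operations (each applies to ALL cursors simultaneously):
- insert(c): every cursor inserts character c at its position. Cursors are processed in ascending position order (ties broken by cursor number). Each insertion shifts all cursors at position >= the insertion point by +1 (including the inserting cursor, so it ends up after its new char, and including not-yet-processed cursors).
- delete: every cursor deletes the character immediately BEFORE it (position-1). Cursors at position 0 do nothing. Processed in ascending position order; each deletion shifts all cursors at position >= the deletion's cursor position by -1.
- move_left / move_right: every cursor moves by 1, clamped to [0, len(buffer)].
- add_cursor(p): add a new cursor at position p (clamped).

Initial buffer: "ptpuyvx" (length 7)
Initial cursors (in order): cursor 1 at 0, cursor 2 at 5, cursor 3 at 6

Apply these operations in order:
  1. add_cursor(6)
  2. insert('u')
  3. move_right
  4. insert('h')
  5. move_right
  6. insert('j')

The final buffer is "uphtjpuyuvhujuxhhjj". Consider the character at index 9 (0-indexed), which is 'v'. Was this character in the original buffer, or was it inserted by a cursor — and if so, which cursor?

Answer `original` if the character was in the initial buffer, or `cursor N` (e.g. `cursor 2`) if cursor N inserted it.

Answer: original

Derivation:
After op 1 (add_cursor(6)): buffer="ptpuyvx" (len 7), cursors c1@0 c2@5 c3@6 c4@6, authorship .......
After op 2 (insert('u')): buffer="uptpuyuvuux" (len 11), cursors c1@1 c2@7 c3@10 c4@10, authorship 1.....2.34.
After op 3 (move_right): buffer="uptpuyuvuux" (len 11), cursors c1@2 c2@8 c3@11 c4@11, authorship 1.....2.34.
After op 4 (insert('h')): buffer="uphtpuyuvhuuxhh" (len 15), cursors c1@3 c2@10 c3@15 c4@15, authorship 1.1....2.234.34
After op 5 (move_right): buffer="uphtpuyuvhuuxhh" (len 15), cursors c1@4 c2@11 c3@15 c4@15, authorship 1.1....2.234.34
After op 6 (insert('j')): buffer="uphtjpuyuvhujuxhhjj" (len 19), cursors c1@5 c2@13 c3@19 c4@19, authorship 1.1.1...2.2324.3434
Authorship (.=original, N=cursor N): 1 . 1 . 1 . . . 2 . 2 3 2 4 . 3 4 3 4
Index 9: author = original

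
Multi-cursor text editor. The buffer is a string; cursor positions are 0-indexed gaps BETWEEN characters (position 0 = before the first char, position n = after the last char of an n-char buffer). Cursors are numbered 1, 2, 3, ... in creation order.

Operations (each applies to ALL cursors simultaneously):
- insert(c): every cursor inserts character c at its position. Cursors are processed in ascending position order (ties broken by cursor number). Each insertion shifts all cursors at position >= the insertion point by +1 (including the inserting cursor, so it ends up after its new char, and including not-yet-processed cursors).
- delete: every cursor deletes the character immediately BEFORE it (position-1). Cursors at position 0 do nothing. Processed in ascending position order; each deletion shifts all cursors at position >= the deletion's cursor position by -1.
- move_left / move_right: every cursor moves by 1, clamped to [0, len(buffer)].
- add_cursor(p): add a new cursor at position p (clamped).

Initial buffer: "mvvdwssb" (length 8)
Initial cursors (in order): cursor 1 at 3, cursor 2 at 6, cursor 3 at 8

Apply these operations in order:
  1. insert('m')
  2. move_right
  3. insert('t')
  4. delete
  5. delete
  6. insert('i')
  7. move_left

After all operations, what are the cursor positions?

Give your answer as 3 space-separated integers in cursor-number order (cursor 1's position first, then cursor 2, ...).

After op 1 (insert('m')): buffer="mvvmdwsmsbm" (len 11), cursors c1@4 c2@8 c3@11, authorship ...1...2..3
After op 2 (move_right): buffer="mvvmdwsmsbm" (len 11), cursors c1@5 c2@9 c3@11, authorship ...1...2..3
After op 3 (insert('t')): buffer="mvvmdtwsmstbmt" (len 14), cursors c1@6 c2@11 c3@14, authorship ...1.1..2.2.33
After op 4 (delete): buffer="mvvmdwsmsbm" (len 11), cursors c1@5 c2@9 c3@11, authorship ...1...2..3
After op 5 (delete): buffer="mvvmwsmb" (len 8), cursors c1@4 c2@7 c3@8, authorship ...1..2.
After op 6 (insert('i')): buffer="mvvmiwsmibi" (len 11), cursors c1@5 c2@9 c3@11, authorship ...11..22.3
After op 7 (move_left): buffer="mvvmiwsmibi" (len 11), cursors c1@4 c2@8 c3@10, authorship ...11..22.3

Answer: 4 8 10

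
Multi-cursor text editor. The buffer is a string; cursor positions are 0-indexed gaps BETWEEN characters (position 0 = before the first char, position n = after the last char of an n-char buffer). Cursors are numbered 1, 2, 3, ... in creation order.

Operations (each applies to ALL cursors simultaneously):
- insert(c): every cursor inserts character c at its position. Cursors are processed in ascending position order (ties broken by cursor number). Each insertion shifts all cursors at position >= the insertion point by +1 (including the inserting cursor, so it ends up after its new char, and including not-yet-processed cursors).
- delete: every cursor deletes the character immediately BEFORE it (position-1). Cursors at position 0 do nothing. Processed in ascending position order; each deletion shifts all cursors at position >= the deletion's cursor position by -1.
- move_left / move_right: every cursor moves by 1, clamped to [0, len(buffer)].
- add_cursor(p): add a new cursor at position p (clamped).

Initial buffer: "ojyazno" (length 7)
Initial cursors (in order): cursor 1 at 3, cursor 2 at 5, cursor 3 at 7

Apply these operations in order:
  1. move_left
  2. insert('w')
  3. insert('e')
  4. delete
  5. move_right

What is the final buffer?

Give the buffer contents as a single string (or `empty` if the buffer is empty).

After op 1 (move_left): buffer="ojyazno" (len 7), cursors c1@2 c2@4 c3@6, authorship .......
After op 2 (insert('w')): buffer="ojwyawznwo" (len 10), cursors c1@3 c2@6 c3@9, authorship ..1..2..3.
After op 3 (insert('e')): buffer="ojweyaweznweo" (len 13), cursors c1@4 c2@8 c3@12, authorship ..11..22..33.
After op 4 (delete): buffer="ojwyawznwo" (len 10), cursors c1@3 c2@6 c3@9, authorship ..1..2..3.
After op 5 (move_right): buffer="ojwyawznwo" (len 10), cursors c1@4 c2@7 c3@10, authorship ..1..2..3.

Answer: ojwyawznwo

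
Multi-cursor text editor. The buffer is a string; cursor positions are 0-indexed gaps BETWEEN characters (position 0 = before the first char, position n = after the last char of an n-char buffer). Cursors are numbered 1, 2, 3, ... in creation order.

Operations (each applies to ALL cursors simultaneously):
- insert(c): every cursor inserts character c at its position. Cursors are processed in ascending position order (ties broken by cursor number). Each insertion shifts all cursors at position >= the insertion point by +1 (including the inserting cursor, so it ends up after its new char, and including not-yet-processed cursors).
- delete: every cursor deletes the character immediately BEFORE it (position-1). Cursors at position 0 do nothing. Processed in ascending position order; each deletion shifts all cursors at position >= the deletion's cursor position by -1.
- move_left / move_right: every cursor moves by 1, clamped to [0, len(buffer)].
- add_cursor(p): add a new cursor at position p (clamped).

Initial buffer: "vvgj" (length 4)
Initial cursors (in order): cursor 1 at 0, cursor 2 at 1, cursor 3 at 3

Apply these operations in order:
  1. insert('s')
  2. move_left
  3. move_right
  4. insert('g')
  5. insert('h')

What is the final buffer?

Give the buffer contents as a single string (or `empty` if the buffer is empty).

Answer: sghvsghvgsghj

Derivation:
After op 1 (insert('s')): buffer="svsvgsj" (len 7), cursors c1@1 c2@3 c3@6, authorship 1.2..3.
After op 2 (move_left): buffer="svsvgsj" (len 7), cursors c1@0 c2@2 c3@5, authorship 1.2..3.
After op 3 (move_right): buffer="svsvgsj" (len 7), cursors c1@1 c2@3 c3@6, authorship 1.2..3.
After op 4 (insert('g')): buffer="sgvsgvgsgj" (len 10), cursors c1@2 c2@5 c3@9, authorship 11.22..33.
After op 5 (insert('h')): buffer="sghvsghvgsghj" (len 13), cursors c1@3 c2@7 c3@12, authorship 111.222..333.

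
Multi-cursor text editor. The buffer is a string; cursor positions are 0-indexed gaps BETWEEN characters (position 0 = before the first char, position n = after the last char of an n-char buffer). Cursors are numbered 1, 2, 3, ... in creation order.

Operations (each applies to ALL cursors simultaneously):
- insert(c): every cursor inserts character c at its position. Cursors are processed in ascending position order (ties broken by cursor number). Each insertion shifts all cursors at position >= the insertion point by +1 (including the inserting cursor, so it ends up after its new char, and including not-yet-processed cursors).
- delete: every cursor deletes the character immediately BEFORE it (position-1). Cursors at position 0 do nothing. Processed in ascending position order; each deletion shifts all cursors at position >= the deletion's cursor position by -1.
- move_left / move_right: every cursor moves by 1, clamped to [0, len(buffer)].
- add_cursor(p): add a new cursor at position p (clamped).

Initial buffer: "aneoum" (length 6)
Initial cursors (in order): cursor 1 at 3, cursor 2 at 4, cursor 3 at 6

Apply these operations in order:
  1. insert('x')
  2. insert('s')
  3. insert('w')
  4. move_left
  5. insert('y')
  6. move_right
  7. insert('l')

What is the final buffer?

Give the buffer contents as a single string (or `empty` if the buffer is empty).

Answer: anexsywloxsywlumxsywl

Derivation:
After op 1 (insert('x')): buffer="anexoxumx" (len 9), cursors c1@4 c2@6 c3@9, authorship ...1.2..3
After op 2 (insert('s')): buffer="anexsoxsumxs" (len 12), cursors c1@5 c2@8 c3@12, authorship ...11.22..33
After op 3 (insert('w')): buffer="anexswoxswumxsw" (len 15), cursors c1@6 c2@10 c3@15, authorship ...111.222..333
After op 4 (move_left): buffer="anexswoxswumxsw" (len 15), cursors c1@5 c2@9 c3@14, authorship ...111.222..333
After op 5 (insert('y')): buffer="anexsywoxsywumxsyw" (len 18), cursors c1@6 c2@11 c3@17, authorship ...1111.2222..3333
After op 6 (move_right): buffer="anexsywoxsywumxsyw" (len 18), cursors c1@7 c2@12 c3@18, authorship ...1111.2222..3333
After op 7 (insert('l')): buffer="anexsywloxsywlumxsywl" (len 21), cursors c1@8 c2@14 c3@21, authorship ...11111.22222..33333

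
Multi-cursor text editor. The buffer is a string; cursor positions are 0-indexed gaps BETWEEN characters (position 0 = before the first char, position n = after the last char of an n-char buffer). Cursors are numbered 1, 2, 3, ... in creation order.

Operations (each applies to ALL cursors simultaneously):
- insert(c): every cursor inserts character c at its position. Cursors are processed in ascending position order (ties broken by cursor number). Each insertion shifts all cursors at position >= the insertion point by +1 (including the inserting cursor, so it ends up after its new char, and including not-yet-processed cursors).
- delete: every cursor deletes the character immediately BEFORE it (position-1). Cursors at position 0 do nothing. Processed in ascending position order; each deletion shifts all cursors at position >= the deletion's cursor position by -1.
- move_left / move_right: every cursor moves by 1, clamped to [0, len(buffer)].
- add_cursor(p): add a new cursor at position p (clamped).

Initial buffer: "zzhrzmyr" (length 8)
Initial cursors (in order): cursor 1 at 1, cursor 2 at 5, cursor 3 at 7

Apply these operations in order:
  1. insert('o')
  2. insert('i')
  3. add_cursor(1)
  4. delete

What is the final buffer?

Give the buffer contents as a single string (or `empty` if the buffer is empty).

After op 1 (insert('o')): buffer="zozhrzomyor" (len 11), cursors c1@2 c2@7 c3@10, authorship .1....2..3.
After op 2 (insert('i')): buffer="zoizhrzoimyoir" (len 14), cursors c1@3 c2@9 c3@13, authorship .11....22..33.
After op 3 (add_cursor(1)): buffer="zoizhrzoimyoir" (len 14), cursors c4@1 c1@3 c2@9 c3@13, authorship .11....22..33.
After op 4 (delete): buffer="ozhrzomyor" (len 10), cursors c4@0 c1@1 c2@6 c3@9, authorship 1....2..3.

Answer: ozhrzomyor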